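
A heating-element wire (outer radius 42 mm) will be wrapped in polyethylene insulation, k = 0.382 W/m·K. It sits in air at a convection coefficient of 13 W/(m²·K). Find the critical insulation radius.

For a cylinder r_cr = k/h = 0.382/13
r_cr = 29.4 mm; since the bare radius (42 mm) is above r_cr, any added insulation will reduce heat loss.

r_cr ≈ 29.4 mm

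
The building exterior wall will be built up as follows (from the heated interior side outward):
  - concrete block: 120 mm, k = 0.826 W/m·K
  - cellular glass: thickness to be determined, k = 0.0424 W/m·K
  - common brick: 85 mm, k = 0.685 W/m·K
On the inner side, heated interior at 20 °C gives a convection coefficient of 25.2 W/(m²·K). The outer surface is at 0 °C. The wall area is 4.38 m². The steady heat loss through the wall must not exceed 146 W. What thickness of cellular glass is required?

L ≈ 12.3 mm

Model the wall as resistances in series:
R_inner film = 1/(h_i·A) = 1/(25.2×4.38) = 0.00906 K/W
R_concrete block = L/(kA) = 0.12/(0.826×4.38) = 0.03317 K/W
R_common brick = L/(kA) = 0.085/(0.685×4.38) = 0.02833 K/W
Sum of the known resistances R_other = 0.07056 K/W
Required total resistance R_tot = ΔT/Q_allow = 20/146 = 0.137 K/W
R_cellular glass = R_tot − R_other = 0.06643 K/W
L = R·k·A = 0.06643×0.0424×4.38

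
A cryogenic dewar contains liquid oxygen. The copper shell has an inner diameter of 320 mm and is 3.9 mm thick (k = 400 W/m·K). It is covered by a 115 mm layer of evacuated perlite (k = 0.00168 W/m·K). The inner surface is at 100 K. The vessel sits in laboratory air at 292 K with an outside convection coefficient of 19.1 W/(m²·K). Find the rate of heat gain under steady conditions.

Q ≈ 1.61 W

For a spherical shell R = (1/r₁ − 1/r₂)/(4πk); film R = 1/(h·4πr²). In series:
R_copper shell = (1/0.16 − 1/0.1639)/(4π×400) = 2.959×10^-5 K/W
R_evacuated perlite = (1/0.1639 − 1/0.2789)/(4π×0.00168) = 119.2 K/W
R_outer film = 1/(h·4πr_o²) = 1/(19.1×4π×0.2789²) = 0.05356 K/W
R_total = 119.2 K/W
Q = ΔT/R_total = 192/119.2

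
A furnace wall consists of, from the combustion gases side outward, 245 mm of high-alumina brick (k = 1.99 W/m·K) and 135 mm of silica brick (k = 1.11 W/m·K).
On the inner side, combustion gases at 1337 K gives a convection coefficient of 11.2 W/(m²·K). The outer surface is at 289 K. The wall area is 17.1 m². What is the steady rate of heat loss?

Q ≈ 53700 W

Model the wall as resistances in series:
R_inner film = 1/(h_i·A) = 1/(11.2×17.1) = 0.005221 K/W
R_high-alumina brick = L/(kA) = 0.245/(1.99×17.1) = 0.0072 K/W
R_silica brick = L/(kA) = 0.135/(1.11×17.1) = 0.007112 K/W
R_total = 0.01953 K/W
Q = ΔT / R_total = 1048 / 0.01953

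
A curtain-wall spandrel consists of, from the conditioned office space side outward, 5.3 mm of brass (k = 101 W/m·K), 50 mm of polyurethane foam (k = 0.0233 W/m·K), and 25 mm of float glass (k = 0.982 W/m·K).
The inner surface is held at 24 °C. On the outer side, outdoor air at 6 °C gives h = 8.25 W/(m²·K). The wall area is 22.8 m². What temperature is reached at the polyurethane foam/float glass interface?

Thermal resistances in series:
R_brass = L/(kA) = 0.0053/(101×22.8) = 2.302×10^-6 K/W
R_polyurethane foam = L/(kA) = 0.05/(0.0233×22.8) = 0.09412 K/W
R_float glass = L/(kA) = 0.025/(0.982×22.8) = 0.001117 K/W
R_outer film = 1/(h_o·A) = 1/(8.25×22.8) = 0.005316 K/W
R_total = 0.1006 K/W;  Q = ΔT/R_total = 18/0.1006 = 179 W
T_interface = T_inner − Q·ΣR(inner→interface) = 24 − 179×0.09412

T ≈ 7.15 °C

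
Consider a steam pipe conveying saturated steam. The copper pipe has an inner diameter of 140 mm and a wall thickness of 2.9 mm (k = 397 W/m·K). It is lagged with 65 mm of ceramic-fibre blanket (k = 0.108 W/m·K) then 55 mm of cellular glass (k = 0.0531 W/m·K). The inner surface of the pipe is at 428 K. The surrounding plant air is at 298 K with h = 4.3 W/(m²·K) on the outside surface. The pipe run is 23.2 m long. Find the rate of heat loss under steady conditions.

Q ≈ 1410 W

Treating each annulus and film as a series resistance:
R_copper pipe wall = ln(72.9/70)/(2π×397×23.2) = 7.015×10^-7 K/W
R_ceramic-fibre blanket = ln(137.9/72.9)/(2π×0.108×23.2) = 0.04049 K/W
R_cellular glass = ln(192.9/137.9)/(2π×0.0531×23.2) = 0.04336 K/W
R_outer film = 1/(h_o·2πr_oL) = 1/(4.3×2π×0.1929×23.2) = 0.00827 K/W
R_total = 0.09212 K/W
Q = ΔT/R_total = 130/0.09212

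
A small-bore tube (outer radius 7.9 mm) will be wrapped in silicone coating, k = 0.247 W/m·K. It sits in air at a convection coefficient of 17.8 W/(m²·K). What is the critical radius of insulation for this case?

For a cylinder r_cr = k/h = 0.247/17.8
r_cr = 13.9 mm; since the bare radius (7.9 mm) is below r_cr, adding a thin layer of insulation will *increase* heat loss.

r_cr ≈ 13.9 mm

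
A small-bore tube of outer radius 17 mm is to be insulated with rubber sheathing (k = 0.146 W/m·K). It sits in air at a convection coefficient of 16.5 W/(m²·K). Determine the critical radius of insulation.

For a cylinder r_cr = k/h = 0.146/16.5
r_cr = 8.85 mm; since the bare radius (17 mm) is above r_cr, any added insulation will reduce heat loss.

r_cr ≈ 8.85 mm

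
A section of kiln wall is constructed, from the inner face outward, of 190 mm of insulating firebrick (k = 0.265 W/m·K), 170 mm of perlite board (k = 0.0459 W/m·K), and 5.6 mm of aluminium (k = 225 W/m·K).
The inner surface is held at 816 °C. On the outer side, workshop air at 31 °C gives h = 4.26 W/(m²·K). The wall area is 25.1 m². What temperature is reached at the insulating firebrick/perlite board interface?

T ≈ 695 °C

Series thermal resistances:
R_insulating firebrick = L/(kA) = 0.19/(0.265×25.1) = 0.02856 K/W
R_perlite board = L/(kA) = 0.17/(0.0459×25.1) = 0.1476 K/W
R_aluminium = L/(kA) = 0.0056/(225×25.1) = 9.916×10^-7 K/W
R_outer film = 1/(h_o·A) = 1/(4.26×25.1) = 0.009352 K/W
R_total = 0.1855 K/W;  Q = ΔT/R_total = 785/0.1855 = 4232 W
T_interface = T_inner − Q·ΣR(inner→interface) = 816 − 4230×0.02856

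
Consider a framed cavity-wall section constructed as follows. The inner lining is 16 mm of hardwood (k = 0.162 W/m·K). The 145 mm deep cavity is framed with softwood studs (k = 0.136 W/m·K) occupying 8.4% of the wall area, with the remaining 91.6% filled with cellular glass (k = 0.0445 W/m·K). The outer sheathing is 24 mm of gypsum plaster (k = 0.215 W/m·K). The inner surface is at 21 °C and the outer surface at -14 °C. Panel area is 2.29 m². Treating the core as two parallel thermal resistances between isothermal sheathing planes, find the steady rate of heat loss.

Q ≈ 26.8 W

Sheathing layers in series; stud and cavity paths in parallel between them.
R_inner = 0.016/(0.162×2.29) = 0.04313 K/W
R_stud  = 0.145/(0.136×0.084×2.29) = 5.543 K/W
R_cav   = 0.145/(0.0445×0.916×2.29) = 1.553 K/W
1/R_core = 1/R_stud + 1/R_cav → R_core = 1.213 K/W
R_outer = 0.024/(0.215×2.29) = 0.04875 K/W
R_total = 1.305 K/W
Q = ΔT/R_total = 35/1.305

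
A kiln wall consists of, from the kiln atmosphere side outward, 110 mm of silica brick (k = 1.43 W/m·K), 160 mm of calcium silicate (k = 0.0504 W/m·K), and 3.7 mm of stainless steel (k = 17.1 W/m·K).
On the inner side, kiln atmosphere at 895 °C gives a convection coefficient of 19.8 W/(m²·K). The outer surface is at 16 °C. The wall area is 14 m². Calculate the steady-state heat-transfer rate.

Q ≈ 3730 W

Using the resistance-network approach (series):
R_inner film = 1/(h_i·A) = 1/(19.8×14) = 0.003608 K/W
R_silica brick = L/(kA) = 0.11/(1.43×14) = 0.005495 K/W
R_calcium silicate = L/(kA) = 0.16/(0.0504×14) = 0.2268 K/W
R_stainless steel = L/(kA) = 0.0037/(17.1×14) = 1.546×10^-5 K/W
R_total = 0.2359 K/W
Q = ΔT / R_total = 879 / 0.2359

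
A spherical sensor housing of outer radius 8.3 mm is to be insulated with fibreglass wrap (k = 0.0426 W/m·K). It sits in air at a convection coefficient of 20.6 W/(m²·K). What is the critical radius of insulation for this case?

r_cr ≈ 4.14 mm

For a sphere r_cr = 2k/h = 2×0.0426/20.6
r_cr = 4.14 mm; since the bare radius (8.3 mm) is above r_cr, any added insulation will reduce heat loss.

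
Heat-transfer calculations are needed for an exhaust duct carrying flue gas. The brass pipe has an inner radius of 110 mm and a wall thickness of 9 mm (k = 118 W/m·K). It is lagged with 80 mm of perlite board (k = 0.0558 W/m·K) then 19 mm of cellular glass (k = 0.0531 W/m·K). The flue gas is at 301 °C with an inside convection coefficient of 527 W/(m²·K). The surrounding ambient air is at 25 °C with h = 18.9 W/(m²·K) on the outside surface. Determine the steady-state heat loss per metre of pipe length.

For a radial system each layer contributes R = ln(r_out/r_in)/(2πkL); films add R = 1/(hA).
R_inner film = 1/(h_i·2πr₁L) = 1/(527×2π×0.11×1) = 0.002745 K/W
R_brass pipe wall = ln(119/110)/(2π×118×1) = 1.061×10^-4 K/W
R_perlite board = ln(199/119)/(2π×0.0558×1) = 1.467 K/W
R_cellular glass = ln(218/199)/(2π×0.0531×1) = 0.2733 K/W
R_outer film = 1/(h_o·2πr_oL) = 1/(18.9×2π×0.218×1) = 0.03863 K/W
R_total = 1.781 K/W
Q = ΔT/R_total = 276/1.781

q′ ≈ 155 W/m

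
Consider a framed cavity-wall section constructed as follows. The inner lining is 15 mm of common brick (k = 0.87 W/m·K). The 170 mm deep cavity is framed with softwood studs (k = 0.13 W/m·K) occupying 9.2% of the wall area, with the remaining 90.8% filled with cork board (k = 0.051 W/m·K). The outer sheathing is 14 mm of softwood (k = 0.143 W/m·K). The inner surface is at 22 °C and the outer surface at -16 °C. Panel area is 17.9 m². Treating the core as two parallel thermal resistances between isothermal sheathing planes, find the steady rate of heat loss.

Sheathing layers in series; stud and cavity paths in parallel between them.
R_inner = 0.015/(0.87×17.9) = 9.632×10^-4 K/W
R_stud  = 0.17/(0.13×0.092×17.9) = 0.7941 K/W
R_cav   = 0.17/(0.051×0.908×17.9) = 0.2051 K/W
1/R_core = 1/R_stud + 1/R_cav → R_core = 0.163 K/W
R_outer = 0.014/(0.143×17.9) = 0.005469 K/W
R_total = 0.1694 K/W
Q = ΔT/R_total = 38/0.1694

Q ≈ 224 W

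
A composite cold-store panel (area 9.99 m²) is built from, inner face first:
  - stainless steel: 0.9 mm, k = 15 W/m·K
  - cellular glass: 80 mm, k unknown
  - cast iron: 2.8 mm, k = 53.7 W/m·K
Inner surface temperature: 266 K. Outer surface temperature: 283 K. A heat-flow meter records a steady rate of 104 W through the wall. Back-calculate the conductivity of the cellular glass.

Model the wall as resistances in series:
R_stainless steel = L/(kA) = 0.0009/(15×9.99) = 6.006×10^-6 K/W
R_cast iron = L/(kA) = 0.0028/(53.7×9.99) = 5.219×10^-6 K/W
Sum of known resistances R_other = 1.123×10^-5 K/W
Total R = ΔT/Q = 17/104 = 0.1635 K/W
R_cellular glass = R_total − R_other = 0.1635 K/W
k = L/(R·A) = 0.08/(0.1635×9.99)

k ≈ 0.049 W/(m·K)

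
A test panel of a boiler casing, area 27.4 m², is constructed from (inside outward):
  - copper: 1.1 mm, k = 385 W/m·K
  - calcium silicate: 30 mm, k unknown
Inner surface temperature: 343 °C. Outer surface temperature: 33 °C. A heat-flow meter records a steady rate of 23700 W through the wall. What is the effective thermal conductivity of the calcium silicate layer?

k ≈ 0.0837 W/(m·K)

Series thermal resistances:
R_copper = L/(kA) = 0.0011/(385×27.4) = 1.043×10^-7 K/W
Sum of known resistances R_other = 1.043×10^-7 K/W
Total R = ΔT/Q = 310/23700 = 0.01308 K/W
R_calcium silicate = R_total − R_other = 0.01308 K/W
k = L/(R·A) = 0.03/(0.01308×27.4)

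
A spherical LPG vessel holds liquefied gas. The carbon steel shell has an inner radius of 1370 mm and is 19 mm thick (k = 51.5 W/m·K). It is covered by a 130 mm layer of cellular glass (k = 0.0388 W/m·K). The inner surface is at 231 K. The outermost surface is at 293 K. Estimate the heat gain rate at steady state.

Each spherical layer contributes R = (1/r_i − 1/r_o)/(4πk):
R_carbon steel shell = (1/1.37 − 1/1.389)/(4π×51.5) = 1.543×10^-5 K/W
R_cellular glass = (1/1.389 − 1/1.519)/(4π×0.0388) = 0.1264 K/W
R_total = 0.1264 K/W
Q = ΔT/R_total = 62/0.1264

Q ≈ 491 W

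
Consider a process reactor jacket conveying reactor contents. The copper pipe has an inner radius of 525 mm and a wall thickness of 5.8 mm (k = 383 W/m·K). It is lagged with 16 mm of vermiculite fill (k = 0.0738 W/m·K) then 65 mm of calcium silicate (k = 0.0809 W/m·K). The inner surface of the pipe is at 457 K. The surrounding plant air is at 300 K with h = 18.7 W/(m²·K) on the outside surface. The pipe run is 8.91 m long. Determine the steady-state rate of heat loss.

Q ≈ 4680 W

Per-layer cylindrical resistances, series-summed:
R_copper pipe wall = ln(530.8/525)/(2π×383×8.91) = 5.124×10^-7 K/W
R_vermiculite fill = ln(546.8/530.8)/(2π×0.0738×8.91) = 0.007188 K/W
R_calcium silicate = ln(611.8/546.8)/(2π×0.0809×8.91) = 0.0248 K/W
R_outer film = 1/(h_o·2πr_oL) = 1/(18.7×2π×0.6118×8.91) = 0.001561 K/W
R_total = 0.03355 K/W
Q = ΔT/R_total = 157/0.03355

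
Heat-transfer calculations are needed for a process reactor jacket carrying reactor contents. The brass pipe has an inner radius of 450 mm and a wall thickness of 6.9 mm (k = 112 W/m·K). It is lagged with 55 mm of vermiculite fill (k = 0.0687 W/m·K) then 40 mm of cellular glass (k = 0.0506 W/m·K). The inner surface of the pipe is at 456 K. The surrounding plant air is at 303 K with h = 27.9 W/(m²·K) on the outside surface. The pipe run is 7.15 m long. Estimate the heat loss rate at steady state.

Per-layer cylindrical resistances, series-summed:
R_brass pipe wall = ln(456.9/450)/(2π×112×7.15) = 3.024×10^-6 K/W
R_vermiculite fill = ln(511.9/456.9)/(2π×0.0687×7.15) = 0.03683 K/W
R_cellular glass = ln(551.9/511.9)/(2π×0.0506×7.15) = 0.0331 K/W
R_outer film = 1/(h_o·2πr_oL) = 1/(27.9×2π×0.5519×7.15) = 0.001446 K/W
R_total = 0.07137 K/W
Q = ΔT/R_total = 153/0.07137

Q ≈ 2140 W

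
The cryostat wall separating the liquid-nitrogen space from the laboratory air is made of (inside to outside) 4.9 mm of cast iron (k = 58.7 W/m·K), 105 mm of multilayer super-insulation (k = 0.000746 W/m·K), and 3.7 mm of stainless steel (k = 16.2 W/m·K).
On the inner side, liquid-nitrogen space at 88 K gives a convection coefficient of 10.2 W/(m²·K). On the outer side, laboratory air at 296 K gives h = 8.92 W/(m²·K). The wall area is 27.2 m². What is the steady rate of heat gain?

Q ≈ 40.1 W

Thermal resistances in series:
R_inner film = 1/(h_i·A) = 1/(10.2×27.2) = 0.003604 K/W
R_cast iron = L/(kA) = 0.0049/(58.7×27.2) = 3.069×10^-6 K/W
R_multilayer super-insulation = L/(kA) = 0.105/(0.000746×27.2) = 5.175 K/W
R_stainless steel = L/(kA) = 0.0037/(16.2×27.2) = 8.397×10^-6 K/W
R_outer film = 1/(h_o·A) = 1/(8.92×27.2) = 0.004122 K/W
R_total = 5.182 K/W
Q = ΔT / R_total = 208 / 5.182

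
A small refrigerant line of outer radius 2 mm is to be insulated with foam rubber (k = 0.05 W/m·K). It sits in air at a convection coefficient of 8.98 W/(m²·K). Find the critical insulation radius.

For a cylinder r_cr = k/h = 0.05/8.98
r_cr = 5.57 mm; since the bare radius (2 mm) is below r_cr, adding a thin layer of insulation will *increase* heat loss.

r_cr ≈ 5.57 mm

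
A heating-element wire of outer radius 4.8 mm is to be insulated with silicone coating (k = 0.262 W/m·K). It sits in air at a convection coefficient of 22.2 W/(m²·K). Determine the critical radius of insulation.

r_cr ≈ 11.8 mm

For a cylinder r_cr = k/h = 0.262/22.2
r_cr = 11.8 mm; since the bare radius (4.8 mm) is below r_cr, adding a thin layer of insulation will *increase* heat loss.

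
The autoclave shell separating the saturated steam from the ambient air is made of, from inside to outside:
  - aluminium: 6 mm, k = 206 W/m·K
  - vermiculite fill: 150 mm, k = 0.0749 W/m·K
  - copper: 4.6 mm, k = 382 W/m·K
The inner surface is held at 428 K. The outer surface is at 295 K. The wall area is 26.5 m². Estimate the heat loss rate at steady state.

Q ≈ 1760 W

Using the resistance-network approach (series):
R_aluminium = L/(kA) = 0.006/(206×26.5) = 1.099×10^-6 K/W
R_vermiculite fill = L/(kA) = 0.15/(0.0749×26.5) = 0.07557 K/W
R_copper = L/(kA) = 0.0046/(382×26.5) = 4.544×10^-7 K/W
R_total = 0.07557 K/W
Q = ΔT / R_total = 133 / 0.07557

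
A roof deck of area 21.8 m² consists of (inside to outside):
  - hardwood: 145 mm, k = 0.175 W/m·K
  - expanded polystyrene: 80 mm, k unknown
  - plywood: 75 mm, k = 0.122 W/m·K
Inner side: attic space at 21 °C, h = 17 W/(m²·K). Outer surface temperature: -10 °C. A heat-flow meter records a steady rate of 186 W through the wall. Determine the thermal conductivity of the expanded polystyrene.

Thermal resistances in series:
R_inner film = 1/(h_i·A) = 1/(17×21.8) = 0.002698 K/W
R_hardwood = L/(kA) = 0.145/(0.175×21.8) = 0.03801 K/W
R_plywood = L/(kA) = 0.075/(0.122×21.8) = 0.0282 K/W
Sum of known resistances R_other = 0.06891 K/W
Total R = ΔT/Q = 31/186 = 0.1667 K/W
R_expanded polystyrene = R_total − R_other = 0.09776 K/W
k = L/(R·A) = 0.08/(0.09776×21.8)

k ≈ 0.0375 W/(m·K)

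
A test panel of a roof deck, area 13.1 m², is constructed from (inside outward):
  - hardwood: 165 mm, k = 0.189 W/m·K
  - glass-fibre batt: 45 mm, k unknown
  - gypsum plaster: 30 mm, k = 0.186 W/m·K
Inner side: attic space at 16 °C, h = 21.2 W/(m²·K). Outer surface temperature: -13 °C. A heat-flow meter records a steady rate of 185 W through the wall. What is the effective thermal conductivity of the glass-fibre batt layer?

Treating each layer as a thermal resistance in series:
R_inner film = 1/(h_i·A) = 1/(21.2×13.1) = 0.003601 K/W
R_hardwood = L/(kA) = 0.165/(0.189×13.1) = 0.06664 K/W
R_gypsum plaster = L/(kA) = 0.03/(0.186×13.1) = 0.01231 K/W
Sum of known resistances R_other = 0.08256 K/W
Total R = ΔT/Q = 29/185 = 0.1568 K/W
R_glass-fibre batt = R_total − R_other = 0.0742 K/W
k = L/(R·A) = 0.045/(0.0742×13.1)

k ≈ 0.0463 W/(m·K)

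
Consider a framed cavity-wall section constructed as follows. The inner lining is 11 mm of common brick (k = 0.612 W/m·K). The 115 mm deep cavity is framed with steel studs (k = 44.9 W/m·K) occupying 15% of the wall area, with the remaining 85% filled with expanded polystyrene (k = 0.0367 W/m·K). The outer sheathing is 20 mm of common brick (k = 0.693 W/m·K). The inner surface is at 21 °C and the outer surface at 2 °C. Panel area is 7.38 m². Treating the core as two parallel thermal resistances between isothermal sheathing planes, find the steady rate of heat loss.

Sheathing layers in series; stud and cavity paths in parallel between them.
R_inner = 0.011/(0.612×7.38) = 0.002435 K/W
R_stud  = 0.115/(44.9×0.15×7.38) = 0.002314 K/W
R_cav   = 0.115/(0.0367×0.85×7.38) = 0.4995 K/W
1/R_core = 1/R_stud + 1/R_cav → R_core = 0.002303 K/W
R_outer = 0.02/(0.693×7.38) = 0.003911 K/W
R_total = 0.008649 K/W
Q = ΔT/R_total = 19/0.008649

Q ≈ 2200 W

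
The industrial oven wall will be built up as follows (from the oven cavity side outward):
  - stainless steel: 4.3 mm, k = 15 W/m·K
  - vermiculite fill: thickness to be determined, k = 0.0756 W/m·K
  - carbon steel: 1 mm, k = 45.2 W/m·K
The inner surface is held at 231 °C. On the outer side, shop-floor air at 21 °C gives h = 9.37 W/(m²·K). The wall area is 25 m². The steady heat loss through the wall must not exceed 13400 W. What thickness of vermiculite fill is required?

L ≈ 21.5 mm

Using the resistance-network approach (series):
R_stainless steel = L/(kA) = 0.0043/(15×25) = 1.147×10^-5 K/W
R_carbon steel = L/(kA) = 0.001/(45.2×25) = 8.85×10^-7 K/W
R_outer film = 1/(h_o·A) = 1/(9.37×25) = 0.004269 K/W
Sum of the known resistances R_other = 0.004281 K/W
Required total resistance R_tot = ΔT/Q_allow = 210/13400 = 0.01567 K/W
R_vermiculite fill = R_tot − R_other = 0.01139 K/W
L = R·k·A = 0.01139×0.0756×25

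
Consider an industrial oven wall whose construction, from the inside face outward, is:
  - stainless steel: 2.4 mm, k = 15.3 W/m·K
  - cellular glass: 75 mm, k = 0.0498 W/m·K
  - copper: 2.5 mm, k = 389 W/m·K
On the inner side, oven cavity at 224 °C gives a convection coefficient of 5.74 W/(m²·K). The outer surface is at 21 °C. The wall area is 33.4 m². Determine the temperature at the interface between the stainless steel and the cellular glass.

T ≈ 203 °C

Using the resistance-network approach (series):
R_inner film = 1/(h_i·A) = 1/(5.74×33.4) = 0.005216 K/W
R_stainless steel = L/(kA) = 0.0024/(15.3×33.4) = 4.696×10^-6 K/W
R_cellular glass = L/(kA) = 0.075/(0.0498×33.4) = 0.04509 K/W
R_copper = L/(kA) = 0.0025/(389×33.4) = 1.924×10^-7 K/W
R_total = 0.05031 K/W;  Q = ΔT/R_total = 203/0.05031 = 4035 W
T_interface = T_inner − Q·ΣR(inner→interface) = 224 − 4030×0.005221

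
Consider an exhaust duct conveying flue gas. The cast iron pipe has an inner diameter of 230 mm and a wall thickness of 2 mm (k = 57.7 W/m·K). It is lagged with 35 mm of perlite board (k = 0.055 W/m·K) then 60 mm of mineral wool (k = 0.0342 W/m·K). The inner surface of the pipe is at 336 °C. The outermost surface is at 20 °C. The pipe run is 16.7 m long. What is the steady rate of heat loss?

Q ≈ 2290 W

Per-layer cylindrical resistances, series-summed:
R_cast iron pipe wall = ln(117/115)/(2π×57.7×16.7) = 2.848×10^-6 K/W
R_perlite board = ln(152/117)/(2π×0.055×16.7) = 0.04535 K/W
R_mineral wool = ln(212/152)/(2π×0.0342×16.7) = 0.09271 K/W
R_total = 0.1381 K/W
Q = ΔT/R_total = 316/0.1381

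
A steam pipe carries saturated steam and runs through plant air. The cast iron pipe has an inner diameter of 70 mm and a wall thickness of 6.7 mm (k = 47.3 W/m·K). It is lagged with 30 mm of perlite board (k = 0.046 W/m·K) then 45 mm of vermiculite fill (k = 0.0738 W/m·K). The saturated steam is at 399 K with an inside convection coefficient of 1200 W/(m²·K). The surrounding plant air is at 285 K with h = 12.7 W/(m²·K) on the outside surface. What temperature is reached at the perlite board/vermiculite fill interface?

T ≈ 328 K

Cylindrical conduction, so R = ln(r₂/r₁)/(2πkL) per layer, in series:
R_inner film = 1/(h_i·2πr₁L) = 1/(1200×2π×0.035×1) = 0.003789 K/W
R_cast iron pipe wall = ln(41.7/35)/(2π×47.3×1) = 5.894×10^-4 K/W
R_perlite board = ln(71.7/41.7)/(2π×0.046×1) = 1.875 K/W
R_vermiculite fill = ln(116.7/71.7)/(2π×0.0738×1) = 1.05 K/W
R_outer film = 1/(h_o·2πr_oL) = 1/(12.7×2π×0.1167×1) = 0.1074 K/W
R_total = 3.037 K/W
Q = ΔT/R_total = 114/3.037
Q = 37.5 W/m
T_interface = T_inner − Q·ΣR(inner→interface) = 399 − 37.5×1.88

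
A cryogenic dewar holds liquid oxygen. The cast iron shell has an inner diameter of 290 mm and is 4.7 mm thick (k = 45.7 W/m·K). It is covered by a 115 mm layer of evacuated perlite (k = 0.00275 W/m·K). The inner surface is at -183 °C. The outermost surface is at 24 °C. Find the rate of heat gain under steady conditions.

Radial (spherical) resistances in series:
R_cast iron shell = (1/0.145 − 1/0.1497)/(4π×45.7) = 3.77×10^-4 K/W
R_evacuated perlite = (1/0.1497 − 1/0.2647)/(4π×0.00275) = 83.98 K/W
R_total = 83.98 K/W
Q = ΔT/R_total = 207/83.98

Q ≈ 2.46 W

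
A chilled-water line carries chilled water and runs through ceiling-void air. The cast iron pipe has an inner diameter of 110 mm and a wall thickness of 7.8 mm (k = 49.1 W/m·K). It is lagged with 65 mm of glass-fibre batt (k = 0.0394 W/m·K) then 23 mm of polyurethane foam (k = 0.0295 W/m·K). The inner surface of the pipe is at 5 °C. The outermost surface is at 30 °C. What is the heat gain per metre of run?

q′ ≈ 6.64 W/m

Radial resistances (cylindrical: R_cond = ln(r_o/r_i)/(2πkL), R_conv = 1/(h·2πrL)):
R_cast iron pipe wall = ln(62.8/55)/(2π×49.1×1) = 4.299×10^-4 K/W
R_glass-fibre batt = ln(127.8/62.8)/(2π×0.0394×1) = 2.87 K/W
R_polyurethane foam = ln(150.8/127.8)/(2π×0.0295×1) = 0.8928 K/W
R_total = 3.763 K/W
Q = ΔT/R_total = 25/3.763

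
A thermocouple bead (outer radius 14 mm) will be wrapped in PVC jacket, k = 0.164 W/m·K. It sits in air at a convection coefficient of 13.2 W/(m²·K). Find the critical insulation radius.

r_cr ≈ 24.8 mm

For a sphere r_cr = 2k/h = 2×0.164/13.2
r_cr = 24.8 mm; since the bare radius (14 mm) is below r_cr, adding a thin layer of insulation will *increase* heat loss.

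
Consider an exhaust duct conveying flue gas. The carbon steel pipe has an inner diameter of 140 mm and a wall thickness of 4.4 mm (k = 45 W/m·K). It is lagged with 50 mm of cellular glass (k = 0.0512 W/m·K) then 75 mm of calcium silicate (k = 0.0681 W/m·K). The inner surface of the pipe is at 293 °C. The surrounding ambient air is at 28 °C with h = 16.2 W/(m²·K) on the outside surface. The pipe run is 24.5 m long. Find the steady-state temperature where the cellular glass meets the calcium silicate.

Cylindrical conduction, so R = ln(r₂/r₁)/(2πkL) per layer, in series:
R_carbon steel pipe wall = ln(74.4/70)/(2π×45×24.5) = 8.8×10^-6 K/W
R_cellular glass = ln(124.4/74.4)/(2π×0.0512×24.5) = 0.06522 K/W
R_calcium silicate = ln(199.4/124.4)/(2π×0.0681×24.5) = 0.04501 K/W
R_outer film = 1/(h_o·2πr_oL) = 1/(16.2×2π×0.1994×24.5) = 0.002011 K/W
R_total = 0.1122 K/W
Q = ΔT/R_total = 265/0.1122
Q = 2360 W
T_interface = T_inner − Q·ΣR(inner→interface) = 293 − 2360×0.06523

T ≈ 139 °C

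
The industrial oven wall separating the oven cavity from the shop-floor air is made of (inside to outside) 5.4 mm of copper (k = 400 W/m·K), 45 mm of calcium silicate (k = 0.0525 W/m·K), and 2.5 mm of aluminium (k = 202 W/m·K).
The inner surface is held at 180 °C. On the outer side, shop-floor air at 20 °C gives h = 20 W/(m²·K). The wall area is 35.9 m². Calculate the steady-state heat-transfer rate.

Model the wall as resistances in series:
R_copper = L/(kA) = 0.0054/(400×35.9) = 3.76×10^-7 K/W
R_calcium silicate = L/(kA) = 0.045/(0.0525×35.9) = 0.02388 K/W
R_aluminium = L/(kA) = 0.0025/(202×35.9) = 3.447×10^-7 K/W
R_outer film = 1/(h_o·A) = 1/(20×35.9) = 0.001393 K/W
R_total = 0.02527 K/W
Q = ΔT / R_total = 160 / 0.02527

Q ≈ 6330 W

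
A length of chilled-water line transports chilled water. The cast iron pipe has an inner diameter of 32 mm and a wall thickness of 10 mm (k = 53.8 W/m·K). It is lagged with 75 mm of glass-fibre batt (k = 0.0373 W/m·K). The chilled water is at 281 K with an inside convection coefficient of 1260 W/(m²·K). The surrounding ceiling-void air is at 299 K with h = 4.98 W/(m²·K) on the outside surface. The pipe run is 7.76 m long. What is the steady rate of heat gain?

Radial resistances (cylindrical: R_cond = ln(r_o/r_i)/(2πkL), R_conv = 1/(h·2πrL)):
R_inner film = 1/(h_i·2πr₁L) = 1/(1260×2π×0.016×7.76) = 0.001017 K/W
R_cast iron pipe wall = ln(26/16)/(2π×53.8×7.76) = 1.851×10^-4 K/W
R_glass-fibre batt = ln(101/26)/(2π×0.0373×7.76) = 0.7462 K/W
R_outer film = 1/(h_o·2πr_oL) = 1/(4.98×2π×0.101×7.76) = 0.04078 K/W
R_total = 0.7881 K/W
Q = ΔT/R_total = 18/0.7881

Q ≈ 22.8 W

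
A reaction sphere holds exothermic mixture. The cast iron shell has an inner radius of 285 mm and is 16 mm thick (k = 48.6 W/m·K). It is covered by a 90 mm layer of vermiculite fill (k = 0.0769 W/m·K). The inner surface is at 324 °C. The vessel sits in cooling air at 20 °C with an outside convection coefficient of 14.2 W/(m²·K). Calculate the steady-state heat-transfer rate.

For a spherical shell R = (1/r₁ − 1/r₂)/(4πk); film R = 1/(h·4πr²). In series:
R_cast iron shell = (1/0.285 − 1/0.301)/(4π×48.6) = 3.054×10^-4 K/W
R_vermiculite fill = (1/0.301 − 1/0.391)/(4π×0.0769) = 0.7913 K/W
R_outer film = 1/(h·4πr_o²) = 1/(14.2×4π×0.391²) = 0.03666 K/W
R_total = 0.8283 K/W
Q = ΔT/R_total = 304/0.8283

Q ≈ 367 W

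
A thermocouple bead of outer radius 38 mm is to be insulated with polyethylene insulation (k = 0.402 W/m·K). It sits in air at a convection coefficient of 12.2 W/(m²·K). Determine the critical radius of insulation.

r_cr ≈ 65.9 mm

For a sphere r_cr = 2k/h = 2×0.402/12.2
r_cr = 65.9 mm; since the bare radius (38 mm) is below r_cr, adding a thin layer of insulation will *increase* heat loss.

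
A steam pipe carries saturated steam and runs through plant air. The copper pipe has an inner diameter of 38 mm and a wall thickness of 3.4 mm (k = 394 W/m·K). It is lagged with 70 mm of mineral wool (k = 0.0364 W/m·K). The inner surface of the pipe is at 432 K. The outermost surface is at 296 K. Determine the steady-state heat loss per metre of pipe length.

Radial resistances (cylindrical: R_cond = ln(r_o/r_i)/(2πkL), R_conv = 1/(h·2πrL)):
R_copper pipe wall = ln(22.4/19)/(2π×394×1) = 6.65×10^-5 K/W
R_mineral wool = ln(92.4/22.4)/(2π×0.0364×1) = 6.196 K/W
R_total = 6.196 K/W
Q = ΔT/R_total = 136/6.196

q′ ≈ 21.9 W/m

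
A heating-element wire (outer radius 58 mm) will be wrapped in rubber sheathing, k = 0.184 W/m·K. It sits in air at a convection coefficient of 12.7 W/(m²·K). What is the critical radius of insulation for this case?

For a cylinder r_cr = k/h = 0.184/12.7
r_cr = 14.5 mm; since the bare radius (58 mm) is above r_cr, any added insulation will reduce heat loss.

r_cr ≈ 14.5 mm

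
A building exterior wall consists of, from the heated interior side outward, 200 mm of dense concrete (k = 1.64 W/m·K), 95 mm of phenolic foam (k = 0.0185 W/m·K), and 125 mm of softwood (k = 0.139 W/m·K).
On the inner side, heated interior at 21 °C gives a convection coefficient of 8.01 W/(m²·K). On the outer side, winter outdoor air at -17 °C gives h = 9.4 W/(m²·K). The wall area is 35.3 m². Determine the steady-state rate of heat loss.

Treating each layer as a thermal resistance in series:
R_inner film = 1/(h_i·A) = 1/(8.01×35.3) = 0.003537 K/W
R_dense concrete = L/(kA) = 0.2/(1.64×35.3) = 0.003455 K/W
R_phenolic foam = L/(kA) = 0.095/(0.0185×35.3) = 0.1455 K/W
R_softwood = L/(kA) = 0.125/(0.139×35.3) = 0.02548 K/W
R_outer film = 1/(h_o·A) = 1/(9.4×35.3) = 0.003014 K/W
R_total = 0.181 K/W
Q = ΔT / R_total = 38 / 0.181

Q ≈ 210 W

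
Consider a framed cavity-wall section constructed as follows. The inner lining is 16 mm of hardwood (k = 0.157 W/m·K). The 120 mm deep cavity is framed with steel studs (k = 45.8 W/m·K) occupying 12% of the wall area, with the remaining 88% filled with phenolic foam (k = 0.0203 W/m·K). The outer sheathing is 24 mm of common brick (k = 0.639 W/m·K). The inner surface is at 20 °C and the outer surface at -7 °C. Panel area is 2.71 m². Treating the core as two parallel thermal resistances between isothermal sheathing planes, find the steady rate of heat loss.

Q ≈ 454 W

Sheathing layers in series; stud and cavity paths in parallel between them.
R_inner = 0.016/(0.157×2.71) = 0.03761 K/W
R_stud  = 0.12/(45.8×0.12×2.71) = 0.008057 K/W
R_cav   = 0.12/(0.0203×0.88×2.71) = 2.479 K/W
1/R_core = 1/R_stud + 1/R_cav → R_core = 0.008031 K/W
R_outer = 0.024/(0.639×2.71) = 0.01386 K/W
R_total = 0.0595 K/W
Q = ΔT/R_total = 27/0.0595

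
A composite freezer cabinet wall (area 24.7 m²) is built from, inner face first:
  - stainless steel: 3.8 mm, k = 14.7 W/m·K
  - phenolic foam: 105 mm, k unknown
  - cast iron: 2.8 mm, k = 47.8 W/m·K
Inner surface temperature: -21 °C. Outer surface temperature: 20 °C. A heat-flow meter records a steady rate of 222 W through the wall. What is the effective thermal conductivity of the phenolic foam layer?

Model the wall as resistances in series:
R_stainless steel = L/(kA) = 0.0038/(14.7×24.7) = 1.047×10^-5 K/W
R_cast iron = L/(kA) = 0.0028/(47.8×24.7) = 2.372×10^-6 K/W
Sum of known resistances R_other = 1.284×10^-5 K/W
Total R = ΔT/Q = 41/222 = 0.1847 K/W
R_phenolic foam = R_total − R_other = 0.1847 K/W
k = L/(R·A) = 0.105/(0.1847×24.7)

k ≈ 0.023 W/(m·K)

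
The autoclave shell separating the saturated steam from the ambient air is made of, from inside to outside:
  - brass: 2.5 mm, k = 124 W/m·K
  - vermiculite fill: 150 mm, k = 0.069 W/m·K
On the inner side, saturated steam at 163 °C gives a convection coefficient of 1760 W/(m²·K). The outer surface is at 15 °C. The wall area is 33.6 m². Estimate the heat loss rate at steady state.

Using the resistance-network approach (series):
R_inner film = 1/(h_i·A) = 1/(1760×33.6) = 1.691×10^-5 K/W
R_brass = L/(kA) = 0.0025/(124×33.6) = 6×10^-7 K/W
R_vermiculite fill = L/(kA) = 0.15/(0.069×33.6) = 0.0647 K/W
R_total = 0.06472 K/W
Q = ΔT / R_total = 148 / 0.06472

Q ≈ 2290 W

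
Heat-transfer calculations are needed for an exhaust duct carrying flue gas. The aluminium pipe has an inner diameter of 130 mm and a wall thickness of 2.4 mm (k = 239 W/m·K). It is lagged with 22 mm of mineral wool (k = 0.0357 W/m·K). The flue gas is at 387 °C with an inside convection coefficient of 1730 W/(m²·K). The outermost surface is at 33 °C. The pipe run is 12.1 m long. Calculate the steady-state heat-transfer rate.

Q ≈ 3400 W

For a radial system each layer contributes R = ln(r_out/r_in)/(2πkL); films add R = 1/(hA).
R_inner film = 1/(h_i·2πr₁L) = 1/(1730×2π×0.065×12.1) = 1.17×10^-4 K/W
R_aluminium pipe wall = ln(67.4/65)/(2π×239×12.1) = 1.995×10^-6 K/W
R_mineral wool = ln(89.4/67.4)/(2π×0.0357×12.1) = 0.1041 K/W
R_total = 0.1042 K/W
Q = ΔT/R_total = 354/0.1042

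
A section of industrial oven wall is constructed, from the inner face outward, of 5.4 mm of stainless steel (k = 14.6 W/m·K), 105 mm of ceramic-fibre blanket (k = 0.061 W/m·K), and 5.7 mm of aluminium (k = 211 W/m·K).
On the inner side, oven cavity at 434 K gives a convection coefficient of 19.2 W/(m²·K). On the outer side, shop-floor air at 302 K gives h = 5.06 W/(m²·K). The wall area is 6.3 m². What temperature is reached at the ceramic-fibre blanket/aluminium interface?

T ≈ 315 K

Model the wall as resistances in series:
R_inner film = 1/(h_i·A) = 1/(19.2×6.3) = 0.008267 K/W
R_stainless steel = L/(kA) = 0.0054/(14.6×6.3) = 5.871×10^-5 K/W
R_ceramic-fibre blanket = L/(kA) = 0.105/(0.061×6.3) = 0.2732 K/W
R_aluminium = L/(kA) = 0.0057/(211×6.3) = 4.288×10^-6 K/W
R_outer film = 1/(h_o·A) = 1/(5.06×6.3) = 0.03137 K/W
R_total = 0.3129 K/W;  Q = ΔT/R_total = 132/0.3129 = 421.8 W
T_interface = T_inner − Q·ΣR(inner→interface) = 434 − 422×0.2815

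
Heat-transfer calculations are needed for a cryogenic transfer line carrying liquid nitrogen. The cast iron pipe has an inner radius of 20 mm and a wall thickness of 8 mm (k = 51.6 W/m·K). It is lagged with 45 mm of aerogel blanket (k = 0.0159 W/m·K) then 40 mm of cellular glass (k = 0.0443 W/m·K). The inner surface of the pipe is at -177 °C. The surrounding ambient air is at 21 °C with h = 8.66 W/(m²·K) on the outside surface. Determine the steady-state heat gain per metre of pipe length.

q′ ≈ 17.5 W/m

Radial resistances (cylindrical: R_cond = ln(r_o/r_i)/(2πkL), R_conv = 1/(h·2πrL)):
R_cast iron pipe wall = ln(28/20)/(2π×51.6×1) = 0.001038 K/W
R_aerogel blanket = ln(73/28)/(2π×0.0159×1) = 9.592 K/W
R_cellular glass = ln(113/73)/(2π×0.0443×1) = 1.57 K/W
R_outer film = 1/(h_o·2πr_oL) = 1/(8.66×2π×0.113×1) = 0.1626 K/W
R_total = 11.33 K/W
Q = ΔT/R_total = 198/11.33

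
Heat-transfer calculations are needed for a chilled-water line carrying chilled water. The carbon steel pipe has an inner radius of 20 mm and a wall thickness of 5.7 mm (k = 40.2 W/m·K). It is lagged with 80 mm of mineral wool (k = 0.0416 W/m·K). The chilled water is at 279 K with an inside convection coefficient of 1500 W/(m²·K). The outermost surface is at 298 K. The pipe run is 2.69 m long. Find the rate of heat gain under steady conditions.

Cylindrical conduction, so R = ln(r₂/r₁)/(2πkL) per layer, in series:
R_inner film = 1/(h_i·2πr₁L) = 1/(1500×2π×0.02×2.69) = 0.001972 K/W
R_carbon steel pipe wall = ln(25.7/20)/(2π×40.2×2.69) = 3.691×10^-4 K/W
R_mineral wool = ln(105.7/25.7)/(2π×0.0416×2.69) = 2.011 K/W
R_total = 2.014 K/W
Q = ΔT/R_total = 19/2.014

Q ≈ 9.44 W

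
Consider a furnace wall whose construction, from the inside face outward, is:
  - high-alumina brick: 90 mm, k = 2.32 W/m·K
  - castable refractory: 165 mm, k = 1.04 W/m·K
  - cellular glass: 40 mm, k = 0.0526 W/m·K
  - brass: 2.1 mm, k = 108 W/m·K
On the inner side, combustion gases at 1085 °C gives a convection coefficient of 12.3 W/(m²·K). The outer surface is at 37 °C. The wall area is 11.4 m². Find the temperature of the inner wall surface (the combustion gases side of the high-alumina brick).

T ≈ 1000 °C

Using the resistance-network approach (series):
R_inner film = 1/(h_i·A) = 1/(12.3×11.4) = 0.007132 K/W
R_high-alumina brick = L/(kA) = 0.09/(2.32×11.4) = 0.003403 K/W
R_castable refractory = L/(kA) = 0.165/(1.04×11.4) = 0.01392 K/W
R_cellular glass = L/(kA) = 0.04/(0.0526×11.4) = 0.06671 K/W
R_brass = L/(kA) = 0.0021/(108×11.4) = 1.706×10^-6 K/W
R_total = 0.09116 K/W;  Q = ΔT/R_total = 1048/0.09116 = 11500 W
T_interface = T_inner − Q·ΣR(inner→interface) = 1085 − 11500×0.007132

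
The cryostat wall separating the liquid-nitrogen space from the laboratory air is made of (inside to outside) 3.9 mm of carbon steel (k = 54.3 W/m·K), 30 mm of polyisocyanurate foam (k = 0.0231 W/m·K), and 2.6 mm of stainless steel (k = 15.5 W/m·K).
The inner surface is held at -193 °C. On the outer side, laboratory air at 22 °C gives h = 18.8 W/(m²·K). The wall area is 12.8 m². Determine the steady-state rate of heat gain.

Q ≈ 2040 W

Treating each layer as a thermal resistance in series:
R_carbon steel = L/(kA) = 0.0039/(54.3×12.8) = 5.611×10^-6 K/W
R_polyisocyanurate foam = L/(kA) = 0.03/(0.0231×12.8) = 0.1015 K/W
R_stainless steel = L/(kA) = 0.0026/(15.5×12.8) = 1.31×10^-5 K/W
R_outer film = 1/(h_o·A) = 1/(18.8×12.8) = 0.004156 K/W
R_total = 0.1056 K/W
Q = ΔT / R_total = 215 / 0.1056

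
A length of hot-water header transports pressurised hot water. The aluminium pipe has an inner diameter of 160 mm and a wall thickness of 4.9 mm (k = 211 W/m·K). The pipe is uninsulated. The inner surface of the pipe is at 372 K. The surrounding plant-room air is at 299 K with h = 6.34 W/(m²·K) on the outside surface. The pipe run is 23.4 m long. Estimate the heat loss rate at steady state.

Cylindrical conduction, so R = ln(r₂/r₁)/(2πkL) per layer, in series:
R_aluminium pipe wall = ln(84.9/80)/(2π×211×23.4) = 1.916×10^-6 K/W
R_outer film = 1/(h_o·2πr_oL) = 1/(6.34×2π×0.0849×23.4) = 0.01264 K/W
R_total = 0.01264 K/W
Q = ΔT/R_total = 73/0.01264

Q ≈ 5780 W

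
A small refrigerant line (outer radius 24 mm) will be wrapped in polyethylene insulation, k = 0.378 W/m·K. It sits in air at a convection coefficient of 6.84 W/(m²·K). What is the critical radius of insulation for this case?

r_cr ≈ 55.3 mm

For a cylinder r_cr = k/h = 0.378/6.84
r_cr = 55.3 mm; since the bare radius (24 mm) is below r_cr, adding a thin layer of insulation will *increase* heat loss.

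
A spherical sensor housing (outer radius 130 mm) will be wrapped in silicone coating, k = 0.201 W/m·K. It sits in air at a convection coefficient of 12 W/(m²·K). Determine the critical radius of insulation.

r_cr ≈ 33.5 mm

For a sphere r_cr = 2k/h = 2×0.201/12
r_cr = 33.5 mm; since the bare radius (130 mm) is above r_cr, any added insulation will reduce heat loss.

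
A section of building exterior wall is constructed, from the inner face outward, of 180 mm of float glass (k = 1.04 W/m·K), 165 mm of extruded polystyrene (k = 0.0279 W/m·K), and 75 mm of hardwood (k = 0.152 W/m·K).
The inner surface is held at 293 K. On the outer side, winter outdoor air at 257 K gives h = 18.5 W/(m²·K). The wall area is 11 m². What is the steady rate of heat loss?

Q ≈ 59.7 W

Series thermal resistances:
R_float glass = L/(kA) = 0.18/(1.04×11) = 0.01573 K/W
R_extruded polystyrene = L/(kA) = 0.165/(0.0279×11) = 0.5376 K/W
R_hardwood = L/(kA) = 0.075/(0.152×11) = 0.04486 K/W
R_outer film = 1/(h_o·A) = 1/(18.5×11) = 0.004914 K/W
R_total = 0.6031 K/W
Q = ΔT / R_total = 36 / 0.6031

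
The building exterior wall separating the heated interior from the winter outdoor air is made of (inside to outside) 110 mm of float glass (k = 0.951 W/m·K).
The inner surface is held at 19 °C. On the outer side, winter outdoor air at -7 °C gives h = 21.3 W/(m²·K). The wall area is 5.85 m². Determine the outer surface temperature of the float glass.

Thermal resistances in series:
R_float glass = L/(kA) = 0.11/(0.951×5.85) = 0.01977 K/W
R_outer film = 1/(h_o·A) = 1/(21.3×5.85) = 0.008025 K/W
R_total = 0.0278 K/W;  Q = ΔT/R_total = 26/0.0278 = 935.3 W
T_interface = T_inner − Q·ΣR(inner→interface) = 19 − 935×0.01977

T ≈ 0.506 °C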